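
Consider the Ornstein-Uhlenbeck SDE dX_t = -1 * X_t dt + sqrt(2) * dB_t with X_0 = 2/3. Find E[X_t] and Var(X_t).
E[X_t] = 2*exp(-t)/3; Var(X_t) = 1 - exp(-2*t)

The OU SDE dX = -theta X dt + sigma dB admits the integrating factor exp(theta t): d(exp(theta t) X_t) = sigma exp(theta t) dB_t. Integrating from 0 to t:
  X_t = x_0 * exp(-theta t) + sigma * int_0^t exp(-theta (t-s)) dB_s.
The Itô integral has mean 0 and (by the Itô isometry) variance sigma^2 * int_0^t exp(-2 theta (t - s)) ds = sigma^2 * (1 - exp(-2 theta t)) / (2 theta).
With theta = 1, sigma = sqrt(2), x_0 = 2/3:
  E[X_t] = 2/3 * exp(-1 t) = 2*exp(-t)/3
  Var(X_t) = (sqrt(2))^2 * (1 - exp(-2*1 t)) / (2 * 1) = 1 - exp(-2*t).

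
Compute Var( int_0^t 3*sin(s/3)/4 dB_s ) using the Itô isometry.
Var = 9*t/32 - 27*sin(2*t/3)/64

The Itô integral of a deterministic integrand f(s) has mean 0 because each increment f(s) * (B_{s+ds} - B_s) has mean 0. By the Itô isometry:
  Var( int_0^t f(s) dB_s ) = E[ (int_0^t f(s) dB_s)^2 ] = int_0^t f(s)^2 ds.
Here f(s) = 3*sin(s/3)/4, so f(s)^2 = 9*sin(s/3)^2/16. Integrate:
  int_0^t (9*sin(s/3)^2/16) ds = 9*t/32 - 27*sin(2*t/3)/64.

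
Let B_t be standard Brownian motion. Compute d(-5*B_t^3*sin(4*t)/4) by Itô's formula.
d(-5*B_t^3*sin(4*t)/4) = (-5*B_t*(B_t^2*cos(4*t) + 3*sin(4*t)/4)) dt + (-15*B_t^2*sin(4*t)/4) dB_t

Itô's formula for f(t, x): d f(t, B_t) = (f_t + (1/2) f_xx) dt + f_x dB_t. Compute partials of f(t, x) = -5*x^3*sin(4*t)/4:
  f_t(t,x)  = -5*x^3*cos(4*t)
  f_x(t,x)  = -15*x^2*sin(4*t)/4
  f_xx(t,x) = -15*x*sin(4*t)/2
Assemble drift = f_t + (1/2) f_xx = -5*x*(x^2*cos(4*t) + 3*sin(4*t)/4) and diffusion = f_x = -15*x^2*sin(4*t)/4. Substituting x = B_t:
  d(-5*B_t^3*sin(4*t)/4) = (-5*B_t*(B_t^2*cos(4*t) + 3*sin(4*t)/4)) dt + (-15*B_t^2*sin(4*t)/4) dB_t.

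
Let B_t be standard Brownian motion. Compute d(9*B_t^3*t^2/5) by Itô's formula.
d(9*B_t^3*t^2/5) = (9*B_t*t*(2*B_t^2 + 3*t)/5) dt + (27*B_t^2*t^2/5) dB_t

Itô's formula for f(t, x): d f(t, B_t) = (f_t + (1/2) f_xx) dt + f_x dB_t. Compute partials of f(t, x) = 9*t^2*x^3/5:
  f_t(t,x)  = 18*t*x^3/5
  f_x(t,x)  = 27*t^2*x^2/5
  f_xx(t,x) = 54*t^2*x/5
Assemble drift = f_t + (1/2) f_xx = 9*t*x*(3*t + 2*x^2)/5 and diffusion = f_x = 27*t^2*x^2/5. Substituting x = B_t:
  d(9*B_t^3*t^2/5) = (9*B_t*t*(2*B_t^2 + 3*t)/5) dt + (27*B_t^2*t^2/5) dB_t.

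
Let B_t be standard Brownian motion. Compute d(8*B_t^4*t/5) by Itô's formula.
d(8*B_t^4*t/5) = (8*B_t^2*(B_t^2 + 6*t)/5) dt + (32*B_t^3*t/5) dB_t

Itô's formula for f(t, x): d f(t, B_t) = (f_t + (1/2) f_xx) dt + f_x dB_t. Compute partials of f(t, x) = 8*t*x^4/5:
  f_t(t,x)  = 8*x^4/5
  f_x(t,x)  = 32*t*x^3/5
  f_xx(t,x) = 96*t*x^2/5
Assemble drift = f_t + (1/2) f_xx = 8*x^2*(6*t + x^2)/5 and diffusion = f_x = 32*t*x^3/5. Substituting x = B_t:
  d(8*B_t^4*t/5) = (8*B_t^2*(B_t^2 + 6*t)/5) dt + (32*B_t^3*t/5) dB_t.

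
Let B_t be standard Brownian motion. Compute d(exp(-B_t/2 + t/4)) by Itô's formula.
d(exp(-B_t/2 + t/4)) = (3*exp(-B_t/2 + t/4)/8) dt + (-exp(-B_t/2 + t/4)/2) dB_t

Itô's formula for f(t, x): d f(t, B_t) = (f_t + (1/2) f_xx) dt + f_x dB_t. Compute partials of f(t, x) = exp(t/4 - x/2):
  f_t(t,x)  = exp(t/4 - x/2)/4
  f_x(t,x)  = -exp(t/4 - x/2)/2
  f_xx(t,x) = exp(t/4 - x/2)/4
Assemble drift = f_t + (1/2) f_xx = 3*exp(t/4 - x/2)/8 and diffusion = f_x = -exp(t/4 - x/2)/2. Substituting x = B_t:
  d(exp(-B_t/2 + t/4)) = (3*exp(-B_t/2 + t/4)/8) dt + (-exp(-B_t/2 + t/4)/2) dB_t.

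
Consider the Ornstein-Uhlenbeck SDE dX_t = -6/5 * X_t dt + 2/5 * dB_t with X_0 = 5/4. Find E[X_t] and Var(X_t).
E[X_t] = 5*exp(-6*t/5)/4; Var(X_t) = 1/15 - exp(-12*t/5)/15

The OU SDE dX = -theta X dt + sigma dB admits the integrating factor exp(theta t): d(exp(theta t) X_t) = sigma exp(theta t) dB_t. Integrating from 0 to t:
  X_t = x_0 * exp(-theta t) + sigma * int_0^t exp(-theta (t-s)) dB_s.
The Itô integral has mean 0 and (by the Itô isometry) variance sigma^2 * int_0^t exp(-2 theta (t - s)) ds = sigma^2 * (1 - exp(-2 theta t)) / (2 theta).
With theta = 6/5, sigma = 2/5, x_0 = 5/4:
  E[X_t] = 5/4 * exp(-6/5 t) = 5*exp(-6*t/5)/4
  Var(X_t) = (2/5)^2 * (1 - exp(-2*6/5 t)) / (2 * 6/5) = 1/15 - exp(-12*t/5)/15.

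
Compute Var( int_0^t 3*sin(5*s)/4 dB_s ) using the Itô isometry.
Var = 9*t/32 - 9*sin(10*t)/320

The Itô integral of a deterministic integrand f(s) has mean 0 because each increment f(s) * (B_{s+ds} - B_s) has mean 0. By the Itô isometry:
  Var( int_0^t f(s) dB_s ) = E[ (int_0^t f(s) dB_s)^2 ] = int_0^t f(s)^2 ds.
Here f(s) = 3*sin(5*s)/4, so f(s)^2 = 9*sin(5*s)^2/16. Integrate:
  int_0^t (9*sin(5*s)^2/16) ds = 9*t/32 - 9*sin(10*t)/320.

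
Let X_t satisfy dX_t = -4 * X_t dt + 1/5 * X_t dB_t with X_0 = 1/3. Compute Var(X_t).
Var(X_t) = (exp(t/25) - 1)*exp(-8*t)/9

For GBM dX = mu X dt + sigma X dB with X_0 = x_0, apply Itô to Y = log X: dY = (mu - sigma^2/2) dt + sigma dB, so Y_t = log(x_0) + (mu - sigma^2/2) t + sigma B_t and hence X_t = x_0 * exp((mu - sigma^2/2) t + sigma B_t).
With mu = -4, sigma = 1/5, x_0 = 1/3, this gives:
  X_t = 1/3 * exp((-201/50) * t + (1/5) * B_t).
Since sigma*B_t ~ Normal(0, sigma^2 t), E[exp(sigma*B_t)] = exp(sigma^2 t / 2); so E[X_t] = x_0 * exp((mu - sigma^2/2) t) * exp(sigma^2 t / 2) = x_0 * exp(mu t) = exp(-4*t)/3.
Var(X_t) = E[X_t^2] - (E[X_t])^2 = x_0^2 * exp(2 mu t) * (exp(sigma^2 t) - 1) = (exp(t/25) - 1)*exp(-8*t)/9.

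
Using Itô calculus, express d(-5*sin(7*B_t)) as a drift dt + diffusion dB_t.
d(-5*sin(7*B_t)) = (245*sin(7*B_t)/2) dt + (-35*cos(7*B_t)) dB_t

Itô's formula for f(B_t) gives d f(B_t) = f'(B_t) dB_t + (1/2) f''(B_t) dt. Compute derivatives of f(x) = -5*sin(7*x):
  f'(x)  = -35*cos(7*x)
  f''(x) = 245*sin(7*x)
Substitute x = B_t and multiply the f'' term by 1/2:
  drift     = (1/2) * (245*sin(7*x)) evaluated at B_t = 245*sin(7*B_t)/2
  diffusion = (-35*cos(7*x)) evaluated at B_t = -35*cos(7*B_t)
Therefore d(-5*sin(7*B_t)) = (245*sin(7*B_t)/2) dt + (-35*cos(7*B_t)) dB_t.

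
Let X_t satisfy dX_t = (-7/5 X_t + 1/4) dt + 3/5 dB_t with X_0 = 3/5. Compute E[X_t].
E[X_t] = 5/28 + 59*exp(-7*t/5)/140

Taking expectations and using E[dB_t] = 0, the mean m(t) = E[X_t] satisfies the ODE m'(t) = a m(t) + b with m(0) = x_0. With a = -7/5, b = 1/4, x_0 = 3/5, the solution is
  m(t) = x_0 * exp(a t) + (b/a) * (exp(a t) - 1)
       = (3/5) * exp((-7/5) t) + ((1/4)/(-7/5)) * (exp((-7/5) t) - 1)
       = 5/28 + 59*exp(-7*t/5)/140.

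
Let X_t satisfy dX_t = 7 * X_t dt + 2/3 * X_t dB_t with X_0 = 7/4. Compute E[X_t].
E[X_t] = 7*exp(7*t)/4

For GBM dX = mu X dt + sigma X dB with X_0 = x_0, apply Itô to Y = log X: dY = (mu - sigma^2/2) dt + sigma dB, so Y_t = log(x_0) + (mu - sigma^2/2) t + sigma B_t and hence X_t = x_0 * exp((mu - sigma^2/2) t + sigma B_t).
With mu = 7, sigma = 2/3, x_0 = 7/4, this gives:
  X_t = 7/4 * exp((61/9) * t + (2/3) * B_t).
Since sigma*B_t ~ Normal(0, sigma^2 t), E[exp(sigma*B_t)] = exp(sigma^2 t / 2); so E[X_t] = x_0 * exp((mu - sigma^2/2) t) * exp(sigma^2 t / 2) = x_0 * exp(mu t) = 7*exp(7*t)/4.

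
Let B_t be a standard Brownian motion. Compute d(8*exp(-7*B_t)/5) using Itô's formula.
d(8*exp(-7*B_t)/5) = (196*exp(-7*B_t)/5) dt + (-56*exp(-7*B_t)/5) dB_t

Itô's formula for f(B_t) gives d f(B_t) = f'(B_t) dB_t + (1/2) f''(B_t) dt. Compute derivatives of f(x) = 8*exp(-7*x)/5:
  f'(x)  = -56*exp(-7*x)/5
  f''(x) = 392*exp(-7*x)/5
Substitute x = B_t and multiply the f'' term by 1/2:
  drift     = (1/2) * (392*exp(-7*x)/5) evaluated at B_t = 196*exp(-7*B_t)/5
  diffusion = (-56*exp(-7*x)/5) evaluated at B_t = -56*exp(-7*B_t)/5
Therefore d(8*exp(-7*B_t)/5) = (196*exp(-7*B_t)/5) dt + (-56*exp(-7*B_t)/5) dB_t.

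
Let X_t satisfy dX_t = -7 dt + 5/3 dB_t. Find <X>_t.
<X>_t = 25*t/9

For an Itô process dX_t = a(t) dt + b(t) dB_t, the quadratic variation is <X>_t = int_0^t b(s)^2 ds (the drift term does not contribute). Here b(s) = 5/3, so
  b(s)^2 = 25/9.
Integrating from 0 to t:
  <X>_t = int_0^t (25/9) ds = 25*t/9.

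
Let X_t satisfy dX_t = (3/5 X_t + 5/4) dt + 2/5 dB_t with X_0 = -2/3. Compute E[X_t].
E[X_t] = 17*exp(3*t/5)/12 - 25/12

Taking expectations and using E[dB_t] = 0, the mean m(t) = E[X_t] satisfies the ODE m'(t) = a m(t) + b with m(0) = x_0. With a = 3/5, b = 5/4, x_0 = -2/3, the solution is
  m(t) = x_0 * exp(a t) + (b/a) * (exp(a t) - 1)
       = (-2/3) * exp((3/5) t) + ((5/4)/(3/5)) * (exp((3/5) t) - 1)
       = 17*exp(3*t/5)/12 - 25/12.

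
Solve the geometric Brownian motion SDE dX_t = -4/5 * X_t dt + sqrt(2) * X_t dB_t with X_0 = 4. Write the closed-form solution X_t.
X_t = 4 * exp((-9/5) * t + (sqrt(2)) * B_t)

For GBM dX = mu X dt + sigma X dB with X_0 = x_0, apply Itô to Y = log X: dY = (mu - sigma^2/2) dt + sigma dB, so Y_t = log(x_0) + (mu - sigma^2/2) t + sigma B_t and hence X_t = x_0 * exp((mu - sigma^2/2) t + sigma B_t).
With mu = -4/5, sigma = sqrt(2), x_0 = 4, this gives:
  X_t = 4 * exp((-9/5) * t + (sqrt(2)) * B_t).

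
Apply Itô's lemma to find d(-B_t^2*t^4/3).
d(-B_t^2*t^4/3) = (t^3*(-4*B_t^2 - t)/3) dt + (-2*B_t*t^4/3) dB_t

Itô's formula for f(t, x): d f(t, B_t) = (f_t + (1/2) f_xx) dt + f_x dB_t. Compute partials of f(t, x) = -t^4*x^2/3:
  f_t(t,x)  = -4*t^3*x^2/3
  f_x(t,x)  = -2*t^4*x/3
  f_xx(t,x) = -2*t^4/3
Assemble drift = f_t + (1/2) f_xx = t^3*(-t - 4*x^2)/3 and diffusion = f_x = -2*t^4*x/3. Substituting x = B_t:
  d(-B_t^2*t^4/3) = (t^3*(-4*B_t^2 - t)/3) dt + (-2*B_t*t^4/3) dB_t.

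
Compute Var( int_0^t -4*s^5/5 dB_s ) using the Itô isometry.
Var = 16*t^11/275

The Itô integral of a deterministic integrand f(s) has mean 0 because each increment f(s) * (B_{s+ds} - B_s) has mean 0. By the Itô isometry:
  Var( int_0^t f(s) dB_s ) = E[ (int_0^t f(s) dB_s)^2 ] = int_0^t f(s)^2 ds.
Here f(s) = -4*s^5/5, so f(s)^2 = 16*s^10/25. Integrate:
  int_0^t (16*s^10/25) ds = 16*t^11/275.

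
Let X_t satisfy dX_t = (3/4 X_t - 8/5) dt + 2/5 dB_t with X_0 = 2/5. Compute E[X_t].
E[X_t] = 32/15 - 26*exp(3*t/4)/15

Taking expectations and using E[dB_t] = 0, the mean m(t) = E[X_t] satisfies the ODE m'(t) = a m(t) + b with m(0) = x_0. With a = 3/4, b = -8/5, x_0 = 2/5, the solution is
  m(t) = x_0 * exp(a t) + (b/a) * (exp(a t) - 1)
       = (2/5) * exp((3/4) t) + ((-8/5)/(3/4)) * (exp((3/4) t) - 1)
       = 32/15 - 26*exp(3*t/4)/15.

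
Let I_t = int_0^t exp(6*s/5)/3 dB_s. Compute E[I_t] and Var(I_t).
E[I_t] = 0; Var(I_t) = 5*exp(12*t/5)/108 - 5/108

The Itô integral of a deterministic integrand f(s) has mean 0 because each increment f(s) * (B_{s+ds} - B_s) has mean 0. By the Itô isometry:
  Var( int_0^t f(s) dB_s ) = E[ (int_0^t f(s) dB_s)^2 ] = int_0^t f(s)^2 ds.
Here f(s) = exp(6*s/5)/3, so f(s)^2 = exp(12*s/5)/9. Integrate:
  int_0^t (exp(12*s/5)/9) ds = 5*exp(12*t/5)/108 - 5/108.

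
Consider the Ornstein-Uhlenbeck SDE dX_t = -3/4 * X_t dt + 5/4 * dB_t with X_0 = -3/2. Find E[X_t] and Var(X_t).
E[X_t] = -3*exp(-3*t/4)/2; Var(X_t) = 25/24 - 25*exp(-3*t/2)/24

The OU SDE dX = -theta X dt + sigma dB admits the integrating factor exp(theta t): d(exp(theta t) X_t) = sigma exp(theta t) dB_t. Integrating from 0 to t:
  X_t = x_0 * exp(-theta t) + sigma * int_0^t exp(-theta (t-s)) dB_s.
The Itô integral has mean 0 and (by the Itô isometry) variance sigma^2 * int_0^t exp(-2 theta (t - s)) ds = sigma^2 * (1 - exp(-2 theta t)) / (2 theta).
With theta = 3/4, sigma = 5/4, x_0 = -3/2:
  E[X_t] = -3/2 * exp(-3/4 t) = -3*exp(-3*t/4)/2
  Var(X_t) = (5/4)^2 * (1 - exp(-2*3/4 t)) / (2 * 3/4) = 25/24 - 25*exp(-3*t/2)/24.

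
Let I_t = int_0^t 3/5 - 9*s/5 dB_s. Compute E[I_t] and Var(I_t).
E[I_t] = 0; Var(I_t) = 9*t*(3*t^2 - 3*t + 1)/25

The Itô integral of a deterministic integrand f(s) has mean 0 because each increment f(s) * (B_{s+ds} - B_s) has mean 0. By the Itô isometry:
  Var( int_0^t f(s) dB_s ) = E[ (int_0^t f(s) dB_s)^2 ] = int_0^t f(s)^2 ds.
Here f(s) = 3/5 - 9*s/5, so f(s)^2 = 9*(3*s - 1)^2/25. Integrate:
  int_0^t (9*(3*s - 1)^2/25) ds = 9*t*(3*t^2 - 3*t + 1)/25.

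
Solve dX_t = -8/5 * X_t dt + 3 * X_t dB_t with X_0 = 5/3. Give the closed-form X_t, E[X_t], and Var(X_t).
X_t = 5/3 * exp((-61/10) t + (3) B_t); E[X_t] = 5*exp(-8*t/5)/3; Var(X_t) = (25*exp(9*t) - 25)*exp(-16*t/5)/9

For GBM dX = mu X dt + sigma X dB with X_0 = x_0, apply Itô to Y = log X: dY = (mu - sigma^2/2) dt + sigma dB, so Y_t = log(x_0) + (mu - sigma^2/2) t + sigma B_t and hence X_t = x_0 * exp((mu - sigma^2/2) t + sigma B_t).
With mu = -8/5, sigma = 3, x_0 = 5/3, this gives:
  X_t = 5/3 * exp((-61/10) * t + (3) * B_t).
Since sigma*B_t ~ Normal(0, sigma^2 t), E[exp(sigma*B_t)] = exp(sigma^2 t / 2); so E[X_t] = x_0 * exp((mu - sigma^2/2) t) * exp(sigma^2 t / 2) = x_0 * exp(mu t) = 5*exp(-8*t/5)/3.
Var(X_t) = E[X_t^2] - (E[X_t])^2 = x_0^2 * exp(2 mu t) * (exp(sigma^2 t) - 1) = (25*exp(9*t) - 25)*exp(-16*t/5)/9.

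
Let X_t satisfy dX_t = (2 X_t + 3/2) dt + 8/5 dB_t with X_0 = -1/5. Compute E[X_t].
E[X_t] = 11*exp(2*t)/20 - 3/4

Taking expectations and using E[dB_t] = 0, the mean m(t) = E[X_t] satisfies the ODE m'(t) = a m(t) + b with m(0) = x_0. With a = 2, b = 3/2, x_0 = -1/5, the solution is
  m(t) = x_0 * exp(a t) + (b/a) * (exp(a t) - 1)
       = (-1/5) * exp(2 t) + ((3/2)/2) * (exp(2 t) - 1)
       = 11*exp(2*t)/20 - 3/4.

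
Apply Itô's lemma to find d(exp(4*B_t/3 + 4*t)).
d(exp(4*B_t/3 + 4*t)) = (44*exp(4*B_t/3 + 4*t)/9) dt + (4*exp(4*B_t/3 + 4*t)/3) dB_t

Itô's formula for f(t, x): d f(t, B_t) = (f_t + (1/2) f_xx) dt + f_x dB_t. Compute partials of f(t, x) = exp(4*t + 4*x/3):
  f_t(t,x)  = 4*exp(4*t + 4*x/3)
  f_x(t,x)  = 4*exp(4*t + 4*x/3)/3
  f_xx(t,x) = 16*exp(4*t + 4*x/3)/9
Assemble drift = f_t + (1/2) f_xx = 44*exp(4*t + 4*x/3)/9 and diffusion = f_x = 4*exp(4*t + 4*x/3)/3. Substituting x = B_t:
  d(exp(4*B_t/3 + 4*t)) = (44*exp(4*B_t/3 + 4*t)/9) dt + (4*exp(4*B_t/3 + 4*t)/3) dB_t.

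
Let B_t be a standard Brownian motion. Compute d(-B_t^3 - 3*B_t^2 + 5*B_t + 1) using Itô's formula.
d(-B_t^3 - 3*B_t^2 + 5*B_t + 1) = (-3*B_t - 3) dt + (-3*B_t^2 - 6*B_t + 5) dB_t

Itô's formula for f(B_t) gives d f(B_t) = f'(B_t) dB_t + (1/2) f''(B_t) dt. Compute derivatives of f(x) = -x^3 - 3*x^2 + 5*x + 1:
  f'(x)  = -3*x^2 - 6*x + 5
  f''(x) = -6*x - 6
Substitute x = B_t and multiply the f'' term by 1/2:
  drift     = (1/2) * (-6*x - 6) evaluated at B_t = -3*B_t - 3
  diffusion = (-3*x^2 - 6*x + 5) evaluated at B_t = -3*B_t^2 - 6*B_t + 5
Therefore d(-B_t^3 - 3*B_t^2 + 5*B_t + 1) = (-3*B_t - 3) dt + (-3*B_t^2 - 6*B_t + 5) dB_t.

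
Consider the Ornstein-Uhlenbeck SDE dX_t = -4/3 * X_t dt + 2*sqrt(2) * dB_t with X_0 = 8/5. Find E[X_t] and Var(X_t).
E[X_t] = 8*exp(-4*t/3)/5; Var(X_t) = 3 - 3*exp(-8*t/3)

The OU SDE dX = -theta X dt + sigma dB admits the integrating factor exp(theta t): d(exp(theta t) X_t) = sigma exp(theta t) dB_t. Integrating from 0 to t:
  X_t = x_0 * exp(-theta t) + sigma * int_0^t exp(-theta (t-s)) dB_s.
The Itô integral has mean 0 and (by the Itô isometry) variance sigma^2 * int_0^t exp(-2 theta (t - s)) ds = sigma^2 * (1 - exp(-2 theta t)) / (2 theta).
With theta = 4/3, sigma = 2*sqrt(2), x_0 = 8/5:
  E[X_t] = 8/5 * exp(-4/3 t) = 8*exp(-4*t/3)/5
  Var(X_t) = (2*sqrt(2))^2 * (1 - exp(-2*4/3 t)) / (2 * 4/3) = 3 - 3*exp(-8*t/3).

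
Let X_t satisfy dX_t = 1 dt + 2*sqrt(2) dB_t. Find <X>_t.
<X>_t = 8*t

For an Itô process dX_t = a(t) dt + b(t) dB_t, the quadratic variation is <X>_t = int_0^t b(s)^2 ds (the drift term does not contribute). Here b(s) = 2*sqrt(2), so
  b(s)^2 = 8.
Integrating from 0 to t:
  <X>_t = int_0^t (8) ds = 8*t.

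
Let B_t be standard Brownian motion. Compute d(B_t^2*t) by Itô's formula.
d(B_t^2*t) = (B_t^2 + t) dt + (2*B_t*t) dB_t

Itô's formula for f(t, x): d f(t, B_t) = (f_t + (1/2) f_xx) dt + f_x dB_t. Compute partials of f(t, x) = t*x^2:
  f_t(t,x)  = x^2
  f_x(t,x)  = 2*t*x
  f_xx(t,x) = 2*t
Assemble drift = f_t + (1/2) f_xx = t + x^2 and diffusion = f_x = 2*t*x. Substituting x = B_t:
  d(B_t^2*t) = (B_t^2 + t) dt + (2*B_t*t) dB_t.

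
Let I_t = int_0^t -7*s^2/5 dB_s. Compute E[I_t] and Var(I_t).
E[I_t] = 0; Var(I_t) = 49*t^5/125

The Itô integral of a deterministic integrand f(s) has mean 0 because each increment f(s) * (B_{s+ds} - B_s) has mean 0. By the Itô isometry:
  Var( int_0^t f(s) dB_s ) = E[ (int_0^t f(s) dB_s)^2 ] = int_0^t f(s)^2 ds.
Here f(s) = -7*s^2/5, so f(s)^2 = 49*s^4/25. Integrate:
  int_0^t (49*s^4/25) ds = 49*t^5/125.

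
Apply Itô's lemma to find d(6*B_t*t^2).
d(6*B_t*t^2) = (12*B_t*t) dt + (6*t^2) dB_t

Itô's formula for f(t, x): d f(t, B_t) = (f_t + (1/2) f_xx) dt + f_x dB_t. Compute partials of f(t, x) = 6*t^2*x:
  f_t(t,x)  = 12*t*x
  f_x(t,x)  = 6*t^2
  f_xx(t,x) = 0
Assemble drift = f_t + (1/2) f_xx = 12*t*x and diffusion = f_x = 6*t^2. Substituting x = B_t:
  d(6*B_t*t^2) = (12*B_t*t) dt + (6*t^2) dB_t.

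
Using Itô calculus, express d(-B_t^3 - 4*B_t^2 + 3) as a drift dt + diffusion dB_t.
d(-B_t^3 - 4*B_t^2 + 3) = (-3*B_t - 4) dt + (B_t*(-3*B_t - 8)) dB_t

Itô's formula for f(B_t) gives d f(B_t) = f'(B_t) dB_t + (1/2) f''(B_t) dt. Compute derivatives of f(x) = -x^3 - 4*x^2 + 3:
  f'(x)  = x*(-3*x - 8)
  f''(x) = -6*x - 8
Substitute x = B_t and multiply the f'' term by 1/2:
  drift     = (1/2) * (-6*x - 8) evaluated at B_t = -3*B_t - 4
  diffusion = (x*(-3*x - 8)) evaluated at B_t = B_t*(-3*B_t - 8)
Therefore d(-B_t^3 - 4*B_t^2 + 3) = (-3*B_t - 4) dt + (B_t*(-3*B_t - 8)) dB_t.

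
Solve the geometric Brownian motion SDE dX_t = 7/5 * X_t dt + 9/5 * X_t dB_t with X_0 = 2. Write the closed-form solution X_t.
X_t = 2 * exp((-11/50) * t + (9/5) * B_t)

For GBM dX = mu X dt + sigma X dB with X_0 = x_0, apply Itô to Y = log X: dY = (mu - sigma^2/2) dt + sigma dB, so Y_t = log(x_0) + (mu - sigma^2/2) t + sigma B_t and hence X_t = x_0 * exp((mu - sigma^2/2) t + sigma B_t).
With mu = 7/5, sigma = 9/5, x_0 = 2, this gives:
  X_t = 2 * exp((-11/50) * t + (9/5) * B_t).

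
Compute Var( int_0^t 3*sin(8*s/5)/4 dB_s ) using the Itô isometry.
Var = 9*t/32 - 45*sin(8*t/5)*cos(8*t/5)/256

The Itô integral of a deterministic integrand f(s) has mean 0 because each increment f(s) * (B_{s+ds} - B_s) has mean 0. By the Itô isometry:
  Var( int_0^t f(s) dB_s ) = E[ (int_0^t f(s) dB_s)^2 ] = int_0^t f(s)^2 ds.
Here f(s) = 3*sin(8*s/5)/4, so f(s)^2 = 9*sin(8*s/5)^2/16. Integrate:
  int_0^t (9*sin(8*s/5)^2/16) ds = 9*t/32 - 45*sin(8*t/5)*cos(8*t/5)/256.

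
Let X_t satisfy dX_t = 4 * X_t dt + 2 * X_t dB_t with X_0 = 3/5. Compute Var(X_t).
Var(X_t) = 9*(exp(4*t) - 1)*exp(8*t)/25

For GBM dX = mu X dt + sigma X dB with X_0 = x_0, apply Itô to Y = log X: dY = (mu - sigma^2/2) dt + sigma dB, so Y_t = log(x_0) + (mu - sigma^2/2) t + sigma B_t and hence X_t = x_0 * exp((mu - sigma^2/2) t + sigma B_t).
With mu = 4, sigma = 2, x_0 = 3/5, this gives:
  X_t = 3/5 * exp((2) * t + (2) * B_t).
Since sigma*B_t ~ Normal(0, sigma^2 t), E[exp(sigma*B_t)] = exp(sigma^2 t / 2); so E[X_t] = x_0 * exp((mu - sigma^2/2) t) * exp(sigma^2 t / 2) = x_0 * exp(mu t) = 3*exp(4*t)/5.
Var(X_t) = E[X_t^2] - (E[X_t])^2 = x_0^2 * exp(2 mu t) * (exp(sigma^2 t) - 1) = 9*(exp(4*t) - 1)*exp(8*t)/25.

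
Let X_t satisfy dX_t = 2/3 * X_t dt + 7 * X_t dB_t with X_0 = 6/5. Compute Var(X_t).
Var(X_t) = 36*(exp(49*t) - 1)*exp(4*t/3)/25

For GBM dX = mu X dt + sigma X dB with X_0 = x_0, apply Itô to Y = log X: dY = (mu - sigma^2/2) dt + sigma dB, so Y_t = log(x_0) + (mu - sigma^2/2) t + sigma B_t and hence X_t = x_0 * exp((mu - sigma^2/2) t + sigma B_t).
With mu = 2/3, sigma = 7, x_0 = 6/5, this gives:
  X_t = 6/5 * exp((-143/6) * t + (7) * B_t).
Since sigma*B_t ~ Normal(0, sigma^2 t), E[exp(sigma*B_t)] = exp(sigma^2 t / 2); so E[X_t] = x_0 * exp((mu - sigma^2/2) t) * exp(sigma^2 t / 2) = x_0 * exp(mu t) = 6*exp(2*t/3)/5.
Var(X_t) = E[X_t^2] - (E[X_t])^2 = x_0^2 * exp(2 mu t) * (exp(sigma^2 t) - 1) = 36*(exp(49*t) - 1)*exp(4*t/3)/25.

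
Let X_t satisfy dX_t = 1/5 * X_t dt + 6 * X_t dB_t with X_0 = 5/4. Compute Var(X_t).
Var(X_t) = 25*(exp(36*t) - 1)*exp(2*t/5)/16

For GBM dX = mu X dt + sigma X dB with X_0 = x_0, apply Itô to Y = log X: dY = (mu - sigma^2/2) dt + sigma dB, so Y_t = log(x_0) + (mu - sigma^2/2) t + sigma B_t and hence X_t = x_0 * exp((mu - sigma^2/2) t + sigma B_t).
With mu = 1/5, sigma = 6, x_0 = 5/4, this gives:
  X_t = 5/4 * exp((-89/5) * t + (6) * B_t).
Since sigma*B_t ~ Normal(0, sigma^2 t), E[exp(sigma*B_t)] = exp(sigma^2 t / 2); so E[X_t] = x_0 * exp((mu - sigma^2/2) t) * exp(sigma^2 t / 2) = x_0 * exp(mu t) = 5*exp(t/5)/4.
Var(X_t) = E[X_t^2] - (E[X_t])^2 = x_0^2 * exp(2 mu t) * (exp(sigma^2 t) - 1) = 25*(exp(36*t) - 1)*exp(2*t/5)/16.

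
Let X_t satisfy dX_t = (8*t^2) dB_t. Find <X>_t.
<X>_t = 64*t^5/5

For an Itô process dX_t = a(t) dt + b(t) dB_t, the quadratic variation is <X>_t = int_0^t b(s)^2 ds (the drift term does not contribute). Here b(s) = 8*s^2, so
  b(s)^2 = 64*s^4.
Integrating from 0 to t:
  <X>_t = int_0^t (64*s^4) ds = 64*t^5/5.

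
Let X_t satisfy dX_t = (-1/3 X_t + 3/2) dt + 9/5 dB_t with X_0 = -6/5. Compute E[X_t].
E[X_t] = 9/2 - 57*exp(-t/3)/10

Taking expectations and using E[dB_t] = 0, the mean m(t) = E[X_t] satisfies the ODE m'(t) = a m(t) + b with m(0) = x_0. With a = -1/3, b = 3/2, x_0 = -6/5, the solution is
  m(t) = x_0 * exp(a t) + (b/a) * (exp(a t) - 1)
       = (-6/5) * exp((-1/3) t) + ((3/2)/(-1/3)) * (exp((-1/3) t) - 1)
       = 9/2 - 57*exp(-t/3)/10.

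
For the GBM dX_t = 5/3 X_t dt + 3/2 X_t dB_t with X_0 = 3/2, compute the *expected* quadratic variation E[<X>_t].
E[<X>_t] = 243*exp(67*t/12)/268 - 243/268

<X>_t = int_0^t ((3/2) * X_s)^2 ds. Taking expectation inside the integral: E[<X>_t] = (3/2)^2 * int_0^t E[X_s^2] ds. For GBM, E[X_s^2] = x_0^2 * exp((2 mu + sigma^2) s). Integrating:
  E[<X>_t] = (3/2)^2 * (3/2)^2 * (exp((2*(5/3) + (3/2)^2) t) - 1) / (2*(5/3) + (3/2)^2)
           = (3/2)^2 * (3/2)^2 * (exp((67/12) t) - 1) / (67/12) = 243*exp(67*t/12)/268 - 243/268.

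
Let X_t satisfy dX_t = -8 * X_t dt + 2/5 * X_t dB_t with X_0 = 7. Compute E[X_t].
E[X_t] = 7*exp(-8*t)

For GBM dX = mu X dt + sigma X dB with X_0 = x_0, apply Itô to Y = log X: dY = (mu - sigma^2/2) dt + sigma dB, so Y_t = log(x_0) + (mu - sigma^2/2) t + sigma B_t and hence X_t = x_0 * exp((mu - sigma^2/2) t + sigma B_t).
With mu = -8, sigma = 2/5, x_0 = 7, this gives:
  X_t = 7 * exp((-202/25) * t + (2/5) * B_t).
Since sigma*B_t ~ Normal(0, sigma^2 t), E[exp(sigma*B_t)] = exp(sigma^2 t / 2); so E[X_t] = x_0 * exp((mu - sigma^2/2) t) * exp(sigma^2 t / 2) = x_0 * exp(mu t) = 7*exp(-8*t).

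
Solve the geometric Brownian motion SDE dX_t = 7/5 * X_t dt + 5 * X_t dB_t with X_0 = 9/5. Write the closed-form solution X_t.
X_t = 9/5 * exp((-111/10) * t + (5) * B_t)

For GBM dX = mu X dt + sigma X dB with X_0 = x_0, apply Itô to Y = log X: dY = (mu - sigma^2/2) dt + sigma dB, so Y_t = log(x_0) + (mu - sigma^2/2) t + sigma B_t and hence X_t = x_0 * exp((mu - sigma^2/2) t + sigma B_t).
With mu = 7/5, sigma = 5, x_0 = 9/5, this gives:
  X_t = 9/5 * exp((-111/10) * t + (5) * B_t).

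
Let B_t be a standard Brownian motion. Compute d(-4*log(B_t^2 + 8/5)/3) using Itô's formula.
d(-4*log(B_t^2 + 8/5)/3) = (20*(5*B_t^2 - 8)/(3*(5*B_t^2 + 8)^2)) dt + (-40*B_t/(15*B_t^2 + 24)) dB_t

Itô's formula for f(B_t) gives d f(B_t) = f'(B_t) dB_t + (1/2) f''(B_t) dt. Compute derivatives of f(x) = -4*log(x^2 + 8/5)/3:
  f'(x)  = -40*x/(15*x^2 + 24)
  f''(x) = 40*(5*x^2 - 8)/(3*(5*x^2 + 8)^2)
Substitute x = B_t and multiply the f'' term by 1/2:
  drift     = (1/2) * (40*(5*x^2 - 8)/(3*(5*x^2 + 8)^2)) evaluated at B_t = 20*(5*B_t^2 - 8)/(3*(5*B_t^2 + 8)^2)
  diffusion = (-40*x/(15*x^2 + 24)) evaluated at B_t = -40*B_t/(15*B_t^2 + 24)
Therefore d(-4*log(B_t^2 + 8/5)/3) = (20*(5*B_t^2 - 8)/(3*(5*B_t^2 + 8)^2)) dt + (-40*B_t/(15*B_t^2 + 24)) dB_t.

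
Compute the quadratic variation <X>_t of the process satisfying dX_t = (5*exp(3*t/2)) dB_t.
<X>_t = 25*exp(3*t)/3 - 25/3

For an Itô process dX_t = a(t) dt + b(t) dB_t, the quadratic variation is <X>_t = int_0^t b(s)^2 ds (the drift term does not contribute). Here b(s) = 5*exp(3*s/2), so
  b(s)^2 = 25*exp(3*s).
Integrating from 0 to t:
  <X>_t = int_0^t (25*exp(3*s)) ds = 25*exp(3*t)/3 - 25/3.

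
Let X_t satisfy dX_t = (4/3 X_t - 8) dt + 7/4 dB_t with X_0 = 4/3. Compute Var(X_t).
Var(X_t) = 147*exp(8*t/3)/128 - 147/128

The variance V(t) = Var(X_t) satisfies V'(t) = 2 a V(t) + c^2 with V(0) = 0 (drift coefficient is linear in X, diffusion is constant). With a = 4/3, c = 7/4, the solution is
  V(t) = (c^2 / (2 a)) * (exp(2 a t) - 1)
       = ((7/4)^2 / (2*(4/3))) * (exp((8/3) t) - 1)
       = 147*exp(8*t/3)/128 - 147/128.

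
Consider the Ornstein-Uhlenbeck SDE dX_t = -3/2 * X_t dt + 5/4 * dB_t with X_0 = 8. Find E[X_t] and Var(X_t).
E[X_t] = 8*exp(-3*t/2); Var(X_t) = 25/48 - 25*exp(-3*t)/48

The OU SDE dX = -theta X dt + sigma dB admits the integrating factor exp(theta t): d(exp(theta t) X_t) = sigma exp(theta t) dB_t. Integrating from 0 to t:
  X_t = x_0 * exp(-theta t) + sigma * int_0^t exp(-theta (t-s)) dB_s.
The Itô integral has mean 0 and (by the Itô isometry) variance sigma^2 * int_0^t exp(-2 theta (t - s)) ds = sigma^2 * (1 - exp(-2 theta t)) / (2 theta).
With theta = 3/2, sigma = 5/4, x_0 = 8:
  E[X_t] = 8 * exp(-3/2 t) = 8*exp(-3*t/2)
  Var(X_t) = (5/4)^2 * (1 - exp(-2*3/2 t)) / (2 * 3/2) = 25/48 - 25*exp(-3*t)/48.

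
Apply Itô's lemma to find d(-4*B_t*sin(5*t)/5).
d(-4*B_t*sin(5*t)/5) = (-4*B_t*cos(5*t)) dt + (-4*sin(5*t)/5) dB_t

Itô's formula for f(t, x): d f(t, B_t) = (f_t + (1/2) f_xx) dt + f_x dB_t. Compute partials of f(t, x) = -4*x*sin(5*t)/5:
  f_t(t,x)  = -4*x*cos(5*t)
  f_x(t,x)  = -4*sin(5*t)/5
  f_xx(t,x) = 0
Assemble drift = f_t + (1/2) f_xx = -4*x*cos(5*t) and diffusion = f_x = -4*sin(5*t)/5. Substituting x = B_t:
  d(-4*B_t*sin(5*t)/5) = (-4*B_t*cos(5*t)) dt + (-4*sin(5*t)/5) dB_t.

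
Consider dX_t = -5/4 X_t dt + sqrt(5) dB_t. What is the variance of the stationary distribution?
lim Var(X_t) = 2

The OU SDE dX = -theta X dt + sigma dB admits the integrating factor exp(theta t): d(exp(theta t) X_t) = sigma exp(theta t) dB_t. Integrating from 0 to t gives X_t = x_0 * exp(-theta t) + sigma * int_0^t exp(-theta (t-s)) dB_s for any initial x_0. The Itô integral has variance (by the Itô isometry) sigma^2 * int_0^t exp(-2 theta (t - s)) ds = sigma^2 * (1 - exp(-2 theta t)) / (2 theta), independent of x_0.
With theta = 5/4, sigma = sqrt(5):
  Var(X_t) = (sqrt(5))^2 * (1 - exp(-2*5/4 t)) / (2 * 5/4) = 2 - 2*exp(-5*t/2).
As t -> infinity, exp(-2*5/4 t) -> 0, so the stationary variance is sigma^2 / (2 theta) = 2.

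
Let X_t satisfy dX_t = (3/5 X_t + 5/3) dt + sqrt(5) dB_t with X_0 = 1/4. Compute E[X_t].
E[X_t] = 109*exp(3*t/5)/36 - 25/9

Taking expectations and using E[dB_t] = 0, the mean m(t) = E[X_t] satisfies the ODE m'(t) = a m(t) + b with m(0) = x_0. With a = 3/5, b = 5/3, x_0 = 1/4, the solution is
  m(t) = x_0 * exp(a t) + (b/a) * (exp(a t) - 1)
       = (1/4) * exp((3/5) t) + ((5/3)/(3/5)) * (exp((3/5) t) - 1)
       = 109*exp(3*t/5)/36 - 25/9.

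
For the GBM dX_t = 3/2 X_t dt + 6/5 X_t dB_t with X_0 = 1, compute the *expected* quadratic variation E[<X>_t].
E[<X>_t] = 12*exp(111*t/25)/37 - 12/37

<X>_t = int_0^t ((6/5) * X_s)^2 ds. Taking expectation inside the integral: E[<X>_t] = (6/5)^2 * int_0^t E[X_s^2] ds. For GBM, E[X_s^2] = x_0^2 * exp((2 mu + sigma^2) s). Integrating:
  E[<X>_t] = (6/5)^2 * 1^2 * (exp((2*(3/2) + (6/5)^2) t) - 1) / (2*(3/2) + (6/5)^2)
           = (6/5)^2 * 1^2 * (exp((111/25) t) - 1) / (111/25) = 12*exp(111*t/25)/37 - 12/37.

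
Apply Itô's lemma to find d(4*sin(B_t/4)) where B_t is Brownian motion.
d(4*sin(B_t/4)) = (-sin(B_t/4)/8) dt + (cos(B_t/4)) dB_t

Itô's formula for f(B_t) gives d f(B_t) = f'(B_t) dB_t + (1/2) f''(B_t) dt. Compute derivatives of f(x) = 4*sin(x/4):
  f'(x)  = cos(x/4)
  f''(x) = -sin(x/4)/4
Substitute x = B_t and multiply the f'' term by 1/2:
  drift     = (1/2) * (-sin(x/4)/4) evaluated at B_t = -sin(B_t/4)/8
  diffusion = (cos(x/4)) evaluated at B_t = cos(B_t/4)
Therefore d(4*sin(B_t/4)) = (-sin(B_t/4)/8) dt + (cos(B_t/4)) dB_t.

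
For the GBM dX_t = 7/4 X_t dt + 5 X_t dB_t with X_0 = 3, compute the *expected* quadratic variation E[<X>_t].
E[<X>_t] = 150*exp(57*t/2)/19 - 150/19

<X>_t = int_0^t (5 * X_s)^2 ds. Taking expectation inside the integral: E[<X>_t] = 5^2 * int_0^t E[X_s^2] ds. For GBM, E[X_s^2] = x_0^2 * exp((2 mu + sigma^2) s). Integrating:
  E[<X>_t] = 5^2 * 3^2 * (exp((2*(7/4) + 5^2) t) - 1) / (2*(7/4) + 5^2)
           = 5^2 * 3^2 * (exp((57/2) t) - 1) / (57/2) = 150*exp(57*t/2)/19 - 150/19.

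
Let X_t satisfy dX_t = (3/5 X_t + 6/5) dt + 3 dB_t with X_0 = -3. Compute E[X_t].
E[X_t] = -exp(3*t/5) - 2

Taking expectations and using E[dB_t] = 0, the mean m(t) = E[X_t] satisfies the ODE m'(t) = a m(t) + b with m(0) = x_0. With a = 3/5, b = 6/5, x_0 = -3, the solution is
  m(t) = x_0 * exp(a t) + (b/a) * (exp(a t) - 1)
       = (-3) * exp((3/5) t) + ((6/5)/(3/5)) * (exp((3/5) t) - 1)
       = -exp(3*t/5) - 2.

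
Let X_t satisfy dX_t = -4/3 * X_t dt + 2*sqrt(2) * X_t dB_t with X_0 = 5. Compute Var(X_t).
Var(X_t) = (25*exp(8*t) - 25)*exp(-8*t/3)

For GBM dX = mu X dt + sigma X dB with X_0 = x_0, apply Itô to Y = log X: dY = (mu - sigma^2/2) dt + sigma dB, so Y_t = log(x_0) + (mu - sigma^2/2) t + sigma B_t and hence X_t = x_0 * exp((mu - sigma^2/2) t + sigma B_t).
With mu = -4/3, sigma = 2*sqrt(2), x_0 = 5, this gives:
  X_t = 5 * exp((-16/3) * t + (2*sqrt(2)) * B_t).
Since sigma*B_t ~ Normal(0, sigma^2 t), E[exp(sigma*B_t)] = exp(sigma^2 t / 2); so E[X_t] = x_0 * exp((mu - sigma^2/2) t) * exp(sigma^2 t / 2) = x_0 * exp(mu t) = 5*exp(-4*t/3).
Var(X_t) = E[X_t^2] - (E[X_t])^2 = x_0^2 * exp(2 mu t) * (exp(sigma^2 t) - 1) = (25*exp(8*t) - 25)*exp(-8*t/3).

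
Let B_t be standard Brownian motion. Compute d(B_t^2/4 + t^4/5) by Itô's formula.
d(B_t^2/4 + t^4/5) = (4*t^3/5 + 1/4) dt + (B_t/2) dB_t

Itô's formula for f(t, x): d f(t, B_t) = (f_t + (1/2) f_xx) dt + f_x dB_t. Compute partials of f(t, x) = t^4/5 + x^2/4:
  f_t(t,x)  = 4*t^3/5
  f_x(t,x)  = x/2
  f_xx(t,x) = 1/2
Assemble drift = f_t + (1/2) f_xx = 4*t^3/5 + 1/4 and diffusion = f_x = x/2. Substituting x = B_t:
  d(B_t^2/4 + t^4/5) = (4*t^3/5 + 1/4) dt + (B_t/2) dB_t.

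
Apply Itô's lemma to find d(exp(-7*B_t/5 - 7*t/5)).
d(exp(-7*B_t/5 - 7*t/5)) = (-21*exp(-7*B_t/5 - 7*t/5)/50) dt + (-7*exp(-7*B_t/5 - 7*t/5)/5) dB_t

Itô's formula for f(t, x): d f(t, B_t) = (f_t + (1/2) f_xx) dt + f_x dB_t. Compute partials of f(t, x) = exp(-7*t/5 - 7*x/5):
  f_t(t,x)  = -7*exp(-7*t/5 - 7*x/5)/5
  f_x(t,x)  = -7*exp(-7*t/5 - 7*x/5)/5
  f_xx(t,x) = 49*exp(-7*t/5 - 7*x/5)/25
Assemble drift = f_t + (1/2) f_xx = -21*exp(-7*t/5 - 7*x/5)/50 and diffusion = f_x = -7*exp(-7*t/5 - 7*x/5)/5. Substituting x = B_t:
  d(exp(-7*B_t/5 - 7*t/5)) = (-21*exp(-7*B_t/5 - 7*t/5)/50) dt + (-7*exp(-7*B_t/5 - 7*t/5)/5) dB_t.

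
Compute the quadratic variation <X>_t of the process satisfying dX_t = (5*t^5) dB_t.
<X>_t = 25*t^11/11

For an Itô process dX_t = a(t) dt + b(t) dB_t, the quadratic variation is <X>_t = int_0^t b(s)^2 ds (the drift term does not contribute). Here b(s) = 5*s^5, so
  b(s)^2 = 25*s^10.
Integrating from 0 to t:
  <X>_t = int_0^t (25*s^10) ds = 25*t^11/11.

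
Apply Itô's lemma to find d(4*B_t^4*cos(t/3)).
d(4*B_t^4*cos(t/3)) = (4*B_t^2*(-B_t^2*sin(t/3) + 18*cos(t/3))/3) dt + (16*B_t^3*cos(t/3)) dB_t

Itô's formula for f(t, x): d f(t, B_t) = (f_t + (1/2) f_xx) dt + f_x dB_t. Compute partials of f(t, x) = 4*x^4*cos(t/3):
  f_t(t,x)  = -4*x^4*sin(t/3)/3
  f_x(t,x)  = 16*x^3*cos(t/3)
  f_xx(t,x) = 48*x^2*cos(t/3)
Assemble drift = f_t + (1/2) f_xx = 4*x^2*(-x^2*sin(t/3) + 18*cos(t/3))/3 and diffusion = f_x = 16*x^3*cos(t/3). Substituting x = B_t:
  d(4*B_t^4*cos(t/3)) = (4*B_t^2*(-B_t^2*sin(t/3) + 18*cos(t/3))/3) dt + (16*B_t^3*cos(t/3)) dB_t.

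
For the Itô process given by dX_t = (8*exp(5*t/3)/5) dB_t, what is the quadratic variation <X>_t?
<X>_t = 96*exp(10*t/3)/125 - 96/125

For an Itô process dX_t = a(t) dt + b(t) dB_t, the quadratic variation is <X>_t = int_0^t b(s)^2 ds (the drift term does not contribute). Here b(s) = 8*exp(5*s/3)/5, so
  b(s)^2 = 64*exp(10*s/3)/25.
Integrating from 0 to t:
  <X>_t = int_0^t (64*exp(10*s/3)/25) ds = 96*exp(10*t/3)/125 - 96/125.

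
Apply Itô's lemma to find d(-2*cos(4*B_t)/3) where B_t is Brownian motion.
d(-2*cos(4*B_t)/3) = (16*cos(4*B_t)/3) dt + (8*sin(4*B_t)/3) dB_t

Itô's formula for f(B_t) gives d f(B_t) = f'(B_t) dB_t + (1/2) f''(B_t) dt. Compute derivatives of f(x) = -2*cos(4*x)/3:
  f'(x)  = 8*sin(4*x)/3
  f''(x) = 32*cos(4*x)/3
Substitute x = B_t and multiply the f'' term by 1/2:
  drift     = (1/2) * (32*cos(4*x)/3) evaluated at B_t = 16*cos(4*B_t)/3
  diffusion = (8*sin(4*x)/3) evaluated at B_t = 8*sin(4*B_t)/3
Therefore d(-2*cos(4*B_t)/3) = (16*cos(4*B_t)/3) dt + (8*sin(4*B_t)/3) dB_t.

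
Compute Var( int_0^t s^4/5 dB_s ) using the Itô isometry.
Var = t^9/225

The Itô integral of a deterministic integrand f(s) has mean 0 because each increment f(s) * (B_{s+ds} - B_s) has mean 0. By the Itô isometry:
  Var( int_0^t f(s) dB_s ) = E[ (int_0^t f(s) dB_s)^2 ] = int_0^t f(s)^2 ds.
Here f(s) = s^4/5, so f(s)^2 = s^8/25. Integrate:
  int_0^t (s^8/25) ds = t^9/225.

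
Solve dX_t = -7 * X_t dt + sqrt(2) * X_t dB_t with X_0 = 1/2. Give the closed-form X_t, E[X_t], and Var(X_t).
X_t = 1/2 * exp((-8) t + (sqrt(2)) B_t); E[X_t] = exp(-7*t)/2; Var(X_t) = (exp(2*t) - 1)*exp(-14*t)/4

For GBM dX = mu X dt + sigma X dB with X_0 = x_0, apply Itô to Y = log X: dY = (mu - sigma^2/2) dt + sigma dB, so Y_t = log(x_0) + (mu - sigma^2/2) t + sigma B_t and hence X_t = x_0 * exp((mu - sigma^2/2) t + sigma B_t).
With mu = -7, sigma = sqrt(2), x_0 = 1/2, this gives:
  X_t = 1/2 * exp((-8) * t + (sqrt(2)) * B_t).
Since sigma*B_t ~ Normal(0, sigma^2 t), E[exp(sigma*B_t)] = exp(sigma^2 t / 2); so E[X_t] = x_0 * exp((mu - sigma^2/2) t) * exp(sigma^2 t / 2) = x_0 * exp(mu t) = exp(-7*t)/2.
Var(X_t) = E[X_t^2] - (E[X_t])^2 = x_0^2 * exp(2 mu t) * (exp(sigma^2 t) - 1) = (exp(2*t) - 1)*exp(-14*t)/4.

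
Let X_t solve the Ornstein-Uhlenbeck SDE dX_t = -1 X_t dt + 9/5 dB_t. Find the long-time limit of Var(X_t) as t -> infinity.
lim Var(X_t) = 81/50

The OU SDE dX = -theta X dt + sigma dB admits the integrating factor exp(theta t): d(exp(theta t) X_t) = sigma exp(theta t) dB_t. Integrating from 0 to t gives X_t = x_0 * exp(-theta t) + sigma * int_0^t exp(-theta (t-s)) dB_s for any initial x_0. The Itô integral has variance (by the Itô isometry) sigma^2 * int_0^t exp(-2 theta (t - s)) ds = sigma^2 * (1 - exp(-2 theta t)) / (2 theta), independent of x_0.
With theta = 1, sigma = 9/5:
  Var(X_t) = (9/5)^2 * (1 - exp(-2*1 t)) / (2 * 1) = 81/50 - 81*exp(-2*t)/50.
As t -> infinity, exp(-2*1 t) -> 0, so the stationary variance is sigma^2 / (2 theta) = 81/50.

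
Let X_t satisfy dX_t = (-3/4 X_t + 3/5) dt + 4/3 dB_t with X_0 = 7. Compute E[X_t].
E[X_t] = 4/5 + 31*exp(-3*t/4)/5

Taking expectations and using E[dB_t] = 0, the mean m(t) = E[X_t] satisfies the ODE m'(t) = a m(t) + b with m(0) = x_0. With a = -3/4, b = 3/5, x_0 = 7, the solution is
  m(t) = x_0 * exp(a t) + (b/a) * (exp(a t) - 1)
       = 7 * exp((-3/4) t) + ((3/5)/(-3/4)) * (exp((-3/4) t) - 1)
       = 4/5 + 31*exp(-3*t/4)/5.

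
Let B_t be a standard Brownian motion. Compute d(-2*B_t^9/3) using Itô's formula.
d(-2*B_t^9/3) = (-24*B_t^7) dt + (-6*B_t^8) dB_t

Itô's formula for f(B_t) gives d f(B_t) = f'(B_t) dB_t + (1/2) f''(B_t) dt. Compute derivatives of f(x) = -2*x^9/3:
  f'(x)  = -6*x^8
  f''(x) = -48*x^7
Substitute x = B_t and multiply the f'' term by 1/2:
  drift     = (1/2) * (-48*x^7) evaluated at B_t = -24*B_t^7
  diffusion = (-6*x^8) evaluated at B_t = -6*B_t^8
Therefore d(-2*B_t^9/3) = (-24*B_t^7) dt + (-6*B_t^8) dB_t.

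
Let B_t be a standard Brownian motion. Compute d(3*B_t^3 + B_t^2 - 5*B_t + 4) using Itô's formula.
d(3*B_t^3 + B_t^2 - 5*B_t + 4) = (9*B_t + 1) dt + (9*B_t^2 + 2*B_t - 5) dB_t

Itô's formula for f(B_t) gives d f(B_t) = f'(B_t) dB_t + (1/2) f''(B_t) dt. Compute derivatives of f(x) = 3*x^3 + x^2 - 5*x + 4:
  f'(x)  = 9*x^2 + 2*x - 5
  f''(x) = 18*x + 2
Substitute x = B_t and multiply the f'' term by 1/2:
  drift     = (1/2) * (18*x + 2) evaluated at B_t = 9*B_t + 1
  diffusion = (9*x^2 + 2*x - 5) evaluated at B_t = 9*B_t^2 + 2*B_t - 5
Therefore d(3*B_t^3 + B_t^2 - 5*B_t + 4) = (9*B_t + 1) dt + (9*B_t^2 + 2*B_t - 5) dB_t.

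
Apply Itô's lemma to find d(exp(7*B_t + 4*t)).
d(exp(7*B_t + 4*t)) = (57*exp(7*B_t + 4*t)/2) dt + (7*exp(7*B_t + 4*t)) dB_t

Itô's formula for f(t, x): d f(t, B_t) = (f_t + (1/2) f_xx) dt + f_x dB_t. Compute partials of f(t, x) = exp(4*t + 7*x):
  f_t(t,x)  = 4*exp(4*t + 7*x)
  f_x(t,x)  = 7*exp(4*t + 7*x)
  f_xx(t,x) = 49*exp(4*t + 7*x)
Assemble drift = f_t + (1/2) f_xx = 57*exp(4*t + 7*x)/2 and diffusion = f_x = 7*exp(4*t + 7*x). Substituting x = B_t:
  d(exp(7*B_t + 4*t)) = (57*exp(7*B_t + 4*t)/2) dt + (7*exp(7*B_t + 4*t)) dB_t.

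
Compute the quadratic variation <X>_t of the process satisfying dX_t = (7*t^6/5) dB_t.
<X>_t = 49*t^13/325

For an Itô process dX_t = a(t) dt + b(t) dB_t, the quadratic variation is <X>_t = int_0^t b(s)^2 ds (the drift term does not contribute). Here b(s) = 7*s^6/5, so
  b(s)^2 = 49*s^12/25.
Integrating from 0 to t:
  <X>_t = int_0^t (49*s^12/25) ds = 49*t^13/325.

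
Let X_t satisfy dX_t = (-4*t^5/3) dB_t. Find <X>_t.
<X>_t = 16*t^11/99

For an Itô process dX_t = a(t) dt + b(t) dB_t, the quadratic variation is <X>_t = int_0^t b(s)^2 ds (the drift term does not contribute). Here b(s) = -4*s^5/3, so
  b(s)^2 = 16*s^10/9.
Integrating from 0 to t:
  <X>_t = int_0^t (16*s^10/9) ds = 16*t^11/99.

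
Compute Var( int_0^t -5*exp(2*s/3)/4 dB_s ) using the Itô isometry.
Var = 75*exp(4*t/3)/64 - 75/64

The Itô integral of a deterministic integrand f(s) has mean 0 because each increment f(s) * (B_{s+ds} - B_s) has mean 0. By the Itô isometry:
  Var( int_0^t f(s) dB_s ) = E[ (int_0^t f(s) dB_s)^2 ] = int_0^t f(s)^2 ds.
Here f(s) = -5*exp(2*s/3)/4, so f(s)^2 = 25*exp(4*s/3)/16. Integrate:
  int_0^t (25*exp(4*s/3)/16) ds = 75*exp(4*t/3)/64 - 75/64.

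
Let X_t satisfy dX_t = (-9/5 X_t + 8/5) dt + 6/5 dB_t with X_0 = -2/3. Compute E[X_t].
E[X_t] = 8/9 - 14*exp(-9*t/5)/9

Taking expectations and using E[dB_t] = 0, the mean m(t) = E[X_t] satisfies the ODE m'(t) = a m(t) + b with m(0) = x_0. With a = -9/5, b = 8/5, x_0 = -2/3, the solution is
  m(t) = x_0 * exp(a t) + (b/a) * (exp(a t) - 1)
       = (-2/3) * exp((-9/5) t) + ((8/5)/(-9/5)) * (exp((-9/5) t) - 1)
       = 8/9 - 14*exp(-9*t/5)/9.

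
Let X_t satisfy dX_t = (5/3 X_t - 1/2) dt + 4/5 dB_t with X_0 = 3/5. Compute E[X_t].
E[X_t] = 3*exp(5*t/3)/10 + 3/10

Taking expectations and using E[dB_t] = 0, the mean m(t) = E[X_t] satisfies the ODE m'(t) = a m(t) + b with m(0) = x_0. With a = 5/3, b = -1/2, x_0 = 3/5, the solution is
  m(t) = x_0 * exp(a t) + (b/a) * (exp(a t) - 1)
       = (3/5) * exp((5/3) t) + ((-1/2)/(5/3)) * (exp((5/3) t) - 1)
       = 3*exp(5*t/3)/10 + 3/10.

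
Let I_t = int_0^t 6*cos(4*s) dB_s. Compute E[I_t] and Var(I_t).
E[I_t] = 0; Var(I_t) = 18*t + 9*sin(4*t)*cos(4*t)/2

The Itô integral of a deterministic integrand f(s) has mean 0 because each increment f(s) * (B_{s+ds} - B_s) has mean 0. By the Itô isometry:
  Var( int_0^t f(s) dB_s ) = E[ (int_0^t f(s) dB_s)^2 ] = int_0^t f(s)^2 ds.
Here f(s) = 6*cos(4*s), so f(s)^2 = 36*cos(4*s)^2. Integrate:
  int_0^t (36*cos(4*s)^2) ds = 18*t + 9*sin(4*t)*cos(4*t)/2.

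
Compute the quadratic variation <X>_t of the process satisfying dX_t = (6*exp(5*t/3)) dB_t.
<X>_t = 54*exp(10*t/3)/5 - 54/5

For an Itô process dX_t = a(t) dt + b(t) dB_t, the quadratic variation is <X>_t = int_0^t b(s)^2 ds (the drift term does not contribute). Here b(s) = 6*exp(5*s/3), so
  b(s)^2 = 36*exp(10*s/3).
Integrating from 0 to t:
  <X>_t = int_0^t (36*exp(10*s/3)) ds = 54*exp(10*t/3)/5 - 54/5.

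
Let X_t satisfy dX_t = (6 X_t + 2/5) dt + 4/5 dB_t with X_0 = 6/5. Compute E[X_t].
E[X_t] = 19*exp(6*t)/15 - 1/15

Taking expectations and using E[dB_t] = 0, the mean m(t) = E[X_t] satisfies the ODE m'(t) = a m(t) + b with m(0) = x_0. With a = 6, b = 2/5, x_0 = 6/5, the solution is
  m(t) = x_0 * exp(a t) + (b/a) * (exp(a t) - 1)
       = (6/5) * exp(6 t) + ((2/5)/6) * (exp(6 t) - 1)
       = 19*exp(6*t)/15 - 1/15.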